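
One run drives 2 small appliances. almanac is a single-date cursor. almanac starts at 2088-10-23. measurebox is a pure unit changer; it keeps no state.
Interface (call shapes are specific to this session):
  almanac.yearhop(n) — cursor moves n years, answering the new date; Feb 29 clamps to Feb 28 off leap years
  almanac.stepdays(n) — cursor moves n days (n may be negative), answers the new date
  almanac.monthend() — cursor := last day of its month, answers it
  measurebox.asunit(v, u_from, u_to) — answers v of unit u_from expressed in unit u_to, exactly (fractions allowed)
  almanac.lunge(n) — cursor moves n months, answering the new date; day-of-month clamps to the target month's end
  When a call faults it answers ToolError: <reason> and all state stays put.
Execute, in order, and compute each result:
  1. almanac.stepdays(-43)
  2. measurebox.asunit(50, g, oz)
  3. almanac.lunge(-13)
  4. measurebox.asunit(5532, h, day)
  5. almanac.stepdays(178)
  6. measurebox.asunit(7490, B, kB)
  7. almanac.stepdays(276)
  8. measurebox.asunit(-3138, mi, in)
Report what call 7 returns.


% almanac.stepdays n='-43'
[out] 2088-09-10
% measurebox.asunit v='50' u_from='g' u_to='oz'
[out] 80000000/45359237
% almanac.lunge n='-13'
[out] 2087-08-10
% measurebox.asunit v='5532' u_from='h' u_to='day'
[out] 461/2
% almanac.stepdays n='178'
[out] 2088-02-04
% measurebox.asunit v='7490' u_from='B' u_to='kB'
[out] 749/100
% almanac.stepdays n='276'
[out] 2088-11-06
% measurebox.asunit v='-3138' u_from='mi' u_to='in'
[out] -198823680

Answer: 2088-11-06


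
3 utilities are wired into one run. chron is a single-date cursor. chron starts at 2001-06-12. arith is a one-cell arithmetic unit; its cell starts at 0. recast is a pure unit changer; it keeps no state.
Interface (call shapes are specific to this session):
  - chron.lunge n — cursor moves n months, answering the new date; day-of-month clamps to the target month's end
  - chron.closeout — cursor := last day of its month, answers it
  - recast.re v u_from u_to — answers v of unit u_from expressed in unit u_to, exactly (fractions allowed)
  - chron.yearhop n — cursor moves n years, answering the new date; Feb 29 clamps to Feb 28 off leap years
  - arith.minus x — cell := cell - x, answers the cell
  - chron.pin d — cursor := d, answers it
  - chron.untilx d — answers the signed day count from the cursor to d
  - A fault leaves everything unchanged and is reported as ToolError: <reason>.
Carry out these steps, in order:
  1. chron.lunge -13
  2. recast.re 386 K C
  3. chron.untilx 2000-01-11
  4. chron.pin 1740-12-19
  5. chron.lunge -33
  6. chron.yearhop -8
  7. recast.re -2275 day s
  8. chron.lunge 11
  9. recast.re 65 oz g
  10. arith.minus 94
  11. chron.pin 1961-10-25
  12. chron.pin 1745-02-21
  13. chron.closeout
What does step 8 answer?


Answer: 1731-02-19

Derivation:
;; 1. chron.lunge(n: -13) == 2000-05-12
;; 2. recast.re(v: 386, u_from: K, u_to: C) == 2257/20
;; 3. chron.untilx(d: 2000-01-11) == -122
;; 4. chron.pin(d: 1740-12-19) == 1740-12-19
;; 5. chron.lunge(n: -33) == 1738-03-19
;; 6. chron.yearhop(n: -8) == 1730-03-19
;; 7. recast.re(v: -2275, u_from: day, u_to: s) == -196560000
;; 8. chron.lunge(n: 11) == 1731-02-19
;; 9. recast.re(v: 65, u_from: oz, u_to: g) == 589670081/320000
;; 10. arith.minus(x: 94) == -94
;; 11. chron.pin(d: 1961-10-25) == 1961-10-25
;; 12. chron.pin(d: 1745-02-21) == 1745-02-21
;; 13. chron.closeout() == 1745-02-28


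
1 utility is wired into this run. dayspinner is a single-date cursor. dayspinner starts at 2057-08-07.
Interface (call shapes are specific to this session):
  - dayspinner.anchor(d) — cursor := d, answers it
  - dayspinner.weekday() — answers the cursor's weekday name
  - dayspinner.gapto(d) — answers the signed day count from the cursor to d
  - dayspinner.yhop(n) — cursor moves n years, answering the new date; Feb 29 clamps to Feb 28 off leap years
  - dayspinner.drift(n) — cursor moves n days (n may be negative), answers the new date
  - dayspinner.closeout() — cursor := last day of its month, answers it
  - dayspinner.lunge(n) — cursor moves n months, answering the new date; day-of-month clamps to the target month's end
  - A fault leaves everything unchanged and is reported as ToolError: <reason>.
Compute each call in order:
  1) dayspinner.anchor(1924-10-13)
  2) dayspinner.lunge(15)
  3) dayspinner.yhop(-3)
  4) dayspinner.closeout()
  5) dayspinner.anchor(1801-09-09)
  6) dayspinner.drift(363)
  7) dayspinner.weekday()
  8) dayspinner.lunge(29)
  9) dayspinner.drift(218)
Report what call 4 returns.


>>> anchor d=1924-10-13
= 1924-10-13
>>> lunge n=15
= 1926-01-13
>>> yhop n=-3
= 1923-01-13
>>> closeout
= 1923-01-31
>>> anchor d=1801-09-09
= 1801-09-09
>>> drift n=363
= 1802-09-07
>>> weekday
= Tuesday
>>> lunge n=29
= 1805-02-07
>>> drift n=218
= 1805-09-13

Answer: 1923-01-31


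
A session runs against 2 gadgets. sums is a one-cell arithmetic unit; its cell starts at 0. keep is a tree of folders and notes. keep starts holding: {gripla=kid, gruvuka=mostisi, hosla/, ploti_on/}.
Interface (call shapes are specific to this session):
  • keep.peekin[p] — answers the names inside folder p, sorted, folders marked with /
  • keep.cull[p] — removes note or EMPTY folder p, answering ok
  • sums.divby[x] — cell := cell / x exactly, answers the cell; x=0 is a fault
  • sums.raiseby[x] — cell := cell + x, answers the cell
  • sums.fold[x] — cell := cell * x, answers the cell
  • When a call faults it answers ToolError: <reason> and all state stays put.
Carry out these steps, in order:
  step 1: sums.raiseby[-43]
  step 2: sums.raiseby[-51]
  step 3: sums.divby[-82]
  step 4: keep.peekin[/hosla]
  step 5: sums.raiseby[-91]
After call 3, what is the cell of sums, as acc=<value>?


// 1. raiseby(-43) -> -43
// 2. raiseby(-51) -> -94
// 3. divby(-82) -> 47/41
// 4. peekin(/hosla) -> []
// 5. raiseby(-91) -> -3684/41

Answer: acc=47/41


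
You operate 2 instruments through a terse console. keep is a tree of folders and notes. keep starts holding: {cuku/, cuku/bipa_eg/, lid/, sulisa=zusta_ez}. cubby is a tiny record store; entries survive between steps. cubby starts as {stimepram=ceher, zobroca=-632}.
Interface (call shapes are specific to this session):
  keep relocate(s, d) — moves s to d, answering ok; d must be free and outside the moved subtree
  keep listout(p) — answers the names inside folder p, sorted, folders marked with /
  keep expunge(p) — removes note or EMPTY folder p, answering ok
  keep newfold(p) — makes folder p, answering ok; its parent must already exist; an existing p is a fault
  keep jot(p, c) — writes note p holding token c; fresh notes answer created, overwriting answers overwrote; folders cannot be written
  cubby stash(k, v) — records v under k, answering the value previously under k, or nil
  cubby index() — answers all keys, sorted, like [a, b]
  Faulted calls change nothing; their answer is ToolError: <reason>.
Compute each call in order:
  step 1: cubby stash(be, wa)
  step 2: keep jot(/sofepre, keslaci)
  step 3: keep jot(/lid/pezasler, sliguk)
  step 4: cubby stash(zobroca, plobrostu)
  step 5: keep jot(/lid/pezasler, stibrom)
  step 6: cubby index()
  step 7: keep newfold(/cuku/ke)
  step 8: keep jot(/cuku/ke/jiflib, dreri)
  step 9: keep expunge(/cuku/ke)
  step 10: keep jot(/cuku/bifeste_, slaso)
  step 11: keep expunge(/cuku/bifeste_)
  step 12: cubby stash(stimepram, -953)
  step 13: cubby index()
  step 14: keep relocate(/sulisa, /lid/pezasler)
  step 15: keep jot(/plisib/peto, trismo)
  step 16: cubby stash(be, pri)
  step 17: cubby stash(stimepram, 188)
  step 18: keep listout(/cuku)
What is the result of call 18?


→ cubby stash(k='be', v='wa')
← nil
→ keep jot(p='/sofepre', c='keslaci')
← created
→ keep jot(p='/lid/pezasler', c='sliguk')
← created
→ cubby stash(k='zobroca', v='plobrostu')
← -632
→ keep jot(p='/lid/pezasler', c='stibrom')
← overwrote
→ cubby index()
← [be, stimepram, zobroca]
→ keep newfold(p='/cuku/ke')
← ok
→ keep jot(p='/cuku/ke/jiflib', c='dreri')
← created
→ keep expunge(p='/cuku/ke')
← ToolError: not empty
→ keep jot(p='/cuku/bifeste_', c='slaso')
← created
→ keep expunge(p='/cuku/bifeste_')
← ok
→ cubby stash(k='stimepram', v='-953')
← ceher
→ cubby index()
← [be, stimepram, zobroca]
→ keep relocate(s='/sulisa', d='/lid/pezasler')
← ToolError: exists
→ keep jot(p='/plisib/peto', c='trismo')
← ToolError: no parent
→ cubby stash(k='be', v='pri')
← wa
→ cubby stash(k='stimepram', v='188')
← -953
→ keep listout(p='/cuku')
← [bipa_eg/, ke/]

Answer: [bipa_eg/, ke/]


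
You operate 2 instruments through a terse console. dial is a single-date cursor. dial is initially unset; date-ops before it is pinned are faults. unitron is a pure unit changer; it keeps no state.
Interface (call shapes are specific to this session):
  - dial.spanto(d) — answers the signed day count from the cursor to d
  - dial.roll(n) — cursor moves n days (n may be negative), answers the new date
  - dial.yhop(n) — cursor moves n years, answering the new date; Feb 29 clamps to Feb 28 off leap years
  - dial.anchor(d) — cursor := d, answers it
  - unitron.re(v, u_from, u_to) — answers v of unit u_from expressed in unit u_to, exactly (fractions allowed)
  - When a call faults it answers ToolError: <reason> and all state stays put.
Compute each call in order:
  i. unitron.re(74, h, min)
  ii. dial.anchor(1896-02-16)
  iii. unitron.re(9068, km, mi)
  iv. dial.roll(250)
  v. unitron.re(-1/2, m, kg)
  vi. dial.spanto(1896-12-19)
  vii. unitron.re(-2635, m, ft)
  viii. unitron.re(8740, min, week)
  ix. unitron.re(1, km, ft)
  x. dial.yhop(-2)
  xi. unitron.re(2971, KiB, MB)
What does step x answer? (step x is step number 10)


Answer: 1894-10-23

Derivation:
>>> re 74 h min
:: 4440
>>> anchor 1896-02-16
:: 1896-02-16
>>> re 9068 km mi
:: 70843750/12573
>>> roll 250
:: 1896-10-23
>>> re -1/2 m kg
:: ToolError: incompatible units
>>> spanto 1896-12-19
:: 57
>>> re -2635 m ft
:: -3293750/381
>>> re 8740 min week
:: 437/504
>>> re 1 km ft
:: 1250000/381
>>> yhop -2
:: 1894-10-23
>>> re 2971 KiB MB
:: 47536/15625


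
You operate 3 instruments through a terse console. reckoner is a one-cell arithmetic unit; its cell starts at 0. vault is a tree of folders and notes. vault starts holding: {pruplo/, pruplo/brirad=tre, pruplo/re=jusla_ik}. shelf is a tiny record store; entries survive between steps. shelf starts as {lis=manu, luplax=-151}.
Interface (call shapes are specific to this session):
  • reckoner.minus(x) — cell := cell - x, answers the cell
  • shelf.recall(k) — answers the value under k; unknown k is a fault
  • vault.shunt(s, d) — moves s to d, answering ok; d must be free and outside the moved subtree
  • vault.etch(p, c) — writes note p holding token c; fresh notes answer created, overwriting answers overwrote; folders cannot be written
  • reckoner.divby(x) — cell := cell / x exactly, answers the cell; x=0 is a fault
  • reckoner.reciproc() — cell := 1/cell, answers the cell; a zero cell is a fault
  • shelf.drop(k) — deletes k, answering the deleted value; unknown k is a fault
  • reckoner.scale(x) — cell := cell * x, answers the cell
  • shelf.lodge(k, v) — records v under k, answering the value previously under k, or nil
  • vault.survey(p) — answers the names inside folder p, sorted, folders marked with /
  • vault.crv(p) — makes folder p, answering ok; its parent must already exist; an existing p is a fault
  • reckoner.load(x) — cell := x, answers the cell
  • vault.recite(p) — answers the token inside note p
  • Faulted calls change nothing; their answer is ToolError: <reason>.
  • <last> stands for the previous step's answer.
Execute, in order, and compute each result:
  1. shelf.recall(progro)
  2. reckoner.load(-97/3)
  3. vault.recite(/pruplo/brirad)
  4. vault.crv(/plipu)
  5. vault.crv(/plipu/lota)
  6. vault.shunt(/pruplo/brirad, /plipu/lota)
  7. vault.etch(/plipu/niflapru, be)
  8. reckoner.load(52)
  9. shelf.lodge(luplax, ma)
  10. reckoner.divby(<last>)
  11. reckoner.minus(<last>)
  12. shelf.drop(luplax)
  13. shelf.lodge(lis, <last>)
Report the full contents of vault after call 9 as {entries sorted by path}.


Invoking shelf.recall using k='progro', and get ToolError: no such key progro.
I use reckoner.load using x='-97/3', and see -97/3.
Next I call vault.recite using p='/pruplo/brirad', and get tre.
I invoke vault.crv using p='/plipu', → ok.
I invoke vault.crv using p='/plipu/lota', yielding ok.
Next I call vault.shunt using s='/pruplo/brirad', d='/plipu/lota', and observe ToolError: exists.
Calling vault.etch using p='/plipu/niflapru', c='be', → created.
Invoking reckoner.load using x='52', — result: 52.
Next I call shelf.lodge using k='luplax', v='ma', and observe -151.
I use reckoner.divby using x='<last>', which returns -52/151.
I use reckoner.minus using x='<last>', and observe 0.
Then shelf.drop using k='luplax', yielding ma.
I invoke shelf.lodge using k='lis', v='<last>', → manu.

Answer: {plipu/, plipu/lota/, plipu/niflapru=be, pruplo/, pruplo/brirad=tre, pruplo/re=jusla_ik}


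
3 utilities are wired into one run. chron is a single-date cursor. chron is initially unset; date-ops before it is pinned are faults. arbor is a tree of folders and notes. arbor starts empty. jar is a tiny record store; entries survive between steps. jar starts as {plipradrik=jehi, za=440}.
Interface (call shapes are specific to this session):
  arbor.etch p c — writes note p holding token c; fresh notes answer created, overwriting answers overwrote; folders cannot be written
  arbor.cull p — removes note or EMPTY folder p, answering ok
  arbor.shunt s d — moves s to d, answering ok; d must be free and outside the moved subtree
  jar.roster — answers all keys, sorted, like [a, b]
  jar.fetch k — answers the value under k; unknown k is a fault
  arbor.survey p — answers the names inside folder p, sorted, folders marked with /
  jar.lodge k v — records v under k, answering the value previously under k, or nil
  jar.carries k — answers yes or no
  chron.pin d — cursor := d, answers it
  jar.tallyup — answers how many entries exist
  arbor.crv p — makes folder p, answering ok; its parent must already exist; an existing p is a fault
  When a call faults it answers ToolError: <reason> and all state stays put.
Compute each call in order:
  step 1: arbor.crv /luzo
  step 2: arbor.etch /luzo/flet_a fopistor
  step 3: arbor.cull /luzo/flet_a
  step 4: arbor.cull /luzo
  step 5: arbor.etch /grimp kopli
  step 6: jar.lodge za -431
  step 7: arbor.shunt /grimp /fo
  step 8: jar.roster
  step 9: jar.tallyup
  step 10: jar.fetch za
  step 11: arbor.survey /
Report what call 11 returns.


# 1. arbor.crv(p=/luzo) -> ok
# 2. arbor.etch(p=/luzo/flet_a, c=fopistor) -> created
# 3. arbor.cull(p=/luzo/flet_a) -> ok
# 4. arbor.cull(p=/luzo) -> ok
# 5. arbor.etch(p=/grimp, c=kopli) -> created
# 6. jar.lodge(k=za, v=-431) -> 440
# 7. arbor.shunt(s=/grimp, d=/fo) -> ok
# 8. jar.roster() -> [plipradrik, za]
# 9. jar.tallyup() -> 2
# 10. jar.fetch(k=za) -> -431
# 11. arbor.survey(p=/) -> [fo]

Answer: [fo]


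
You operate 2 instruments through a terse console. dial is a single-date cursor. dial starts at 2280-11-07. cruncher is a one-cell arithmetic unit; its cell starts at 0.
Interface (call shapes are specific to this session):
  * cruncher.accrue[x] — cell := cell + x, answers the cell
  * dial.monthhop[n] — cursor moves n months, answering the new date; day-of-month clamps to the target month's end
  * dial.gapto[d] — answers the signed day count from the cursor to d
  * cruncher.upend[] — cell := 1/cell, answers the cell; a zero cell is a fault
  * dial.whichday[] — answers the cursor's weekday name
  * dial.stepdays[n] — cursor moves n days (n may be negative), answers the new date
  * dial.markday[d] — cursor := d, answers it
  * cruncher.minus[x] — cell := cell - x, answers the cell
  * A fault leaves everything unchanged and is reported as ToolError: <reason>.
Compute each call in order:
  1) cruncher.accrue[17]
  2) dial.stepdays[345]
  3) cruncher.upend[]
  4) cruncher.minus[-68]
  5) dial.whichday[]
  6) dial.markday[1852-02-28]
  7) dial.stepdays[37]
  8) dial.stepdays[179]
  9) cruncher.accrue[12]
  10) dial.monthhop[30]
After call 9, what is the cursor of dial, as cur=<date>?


Answer: cur=1852-10-01

Derivation:
Step: cruncher.accrue[x='17']
Result: 17
Step: dial.stepdays[n='345']
Result: 2281-10-18
Step: cruncher.upend[]
Result: 1/17
Step: cruncher.minus[x='-68']
Result: 1157/17
Step: dial.whichday[]
Result: Tuesday
Step: dial.markday[d='1852-02-28']
Result: 1852-02-28
Step: dial.stepdays[n='37']
Result: 1852-04-05
Step: dial.stepdays[n='179']
Result: 1852-10-01
Step: cruncher.accrue[x='12']
Result: 1361/17
Step: dial.monthhop[n='30']
Result: 1855-04-01


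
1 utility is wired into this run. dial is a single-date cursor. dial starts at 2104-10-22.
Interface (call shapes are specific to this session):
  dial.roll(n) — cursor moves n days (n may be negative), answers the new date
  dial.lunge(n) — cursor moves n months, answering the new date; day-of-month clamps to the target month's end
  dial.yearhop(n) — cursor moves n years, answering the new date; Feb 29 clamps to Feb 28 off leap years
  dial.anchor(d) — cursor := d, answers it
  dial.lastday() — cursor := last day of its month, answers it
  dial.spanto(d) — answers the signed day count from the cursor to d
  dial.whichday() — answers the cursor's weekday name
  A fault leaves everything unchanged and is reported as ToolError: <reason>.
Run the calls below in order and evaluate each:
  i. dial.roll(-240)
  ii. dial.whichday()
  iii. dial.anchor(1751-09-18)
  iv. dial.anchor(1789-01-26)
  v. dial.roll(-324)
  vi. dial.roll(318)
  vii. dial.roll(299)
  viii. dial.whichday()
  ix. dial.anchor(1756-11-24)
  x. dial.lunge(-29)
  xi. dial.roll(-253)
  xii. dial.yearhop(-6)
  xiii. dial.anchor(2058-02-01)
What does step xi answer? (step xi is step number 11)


Next I call roll on n=-240, → 2104-02-25.
I invoke whichday(): Monday.
I try anchor on d=1751-09-18, which returns 1751-09-18.
I try anchor on d=1789-01-26, and observe 1789-01-26.
I try roll on n=-324, and observe 1788-03-08.
I call roll on n=318, which returns 1789-01-20.
I invoke roll on n=299, yielding 1789-11-15.
Next I call whichday, which returns Sunday.
I run anchor on d=1756-11-24: 1756-11-24.
Then lunge on n=-29, and see 1754-06-24.
I run roll on n=-253, and see 1753-10-14.
Calling yearhop on n=-6, and get 1747-10-14.
Now I run anchor on d=2058-02-01, — result: 2058-02-01.

Answer: 1753-10-14


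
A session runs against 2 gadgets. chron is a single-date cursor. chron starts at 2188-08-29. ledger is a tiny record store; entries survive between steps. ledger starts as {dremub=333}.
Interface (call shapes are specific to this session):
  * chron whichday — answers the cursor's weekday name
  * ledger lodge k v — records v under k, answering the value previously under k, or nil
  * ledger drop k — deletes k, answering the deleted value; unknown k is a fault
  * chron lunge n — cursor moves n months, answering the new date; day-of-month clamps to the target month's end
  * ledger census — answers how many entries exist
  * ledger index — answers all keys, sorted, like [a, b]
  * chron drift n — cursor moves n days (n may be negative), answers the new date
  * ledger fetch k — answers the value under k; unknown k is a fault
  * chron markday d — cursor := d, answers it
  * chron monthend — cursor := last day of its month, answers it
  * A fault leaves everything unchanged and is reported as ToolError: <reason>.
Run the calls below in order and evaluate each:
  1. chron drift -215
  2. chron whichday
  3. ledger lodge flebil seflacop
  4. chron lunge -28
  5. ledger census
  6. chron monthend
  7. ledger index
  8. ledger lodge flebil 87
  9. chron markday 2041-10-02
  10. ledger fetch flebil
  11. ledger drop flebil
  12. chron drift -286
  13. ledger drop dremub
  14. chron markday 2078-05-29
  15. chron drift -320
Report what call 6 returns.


Answer: 2185-09-30

Derivation:
>>> chron drift -215
:: 2188-01-27
>>> chron whichday
:: Sunday
>>> ledger lodge flebil seflacop
:: nil
>>> chron lunge -28
:: 2185-09-27
>>> ledger census
:: 2
>>> chron monthend
:: 2185-09-30
>>> ledger index
:: [dremub, flebil]
>>> ledger lodge flebil 87
:: seflacop
>>> chron markday 2041-10-02
:: 2041-10-02
>>> ledger fetch flebil
:: 87
>>> ledger drop flebil
:: 87
>>> chron drift -286
:: 2040-12-20
>>> ledger drop dremub
:: 333
>>> chron markday 2078-05-29
:: 2078-05-29
>>> chron drift -320
:: 2077-07-13


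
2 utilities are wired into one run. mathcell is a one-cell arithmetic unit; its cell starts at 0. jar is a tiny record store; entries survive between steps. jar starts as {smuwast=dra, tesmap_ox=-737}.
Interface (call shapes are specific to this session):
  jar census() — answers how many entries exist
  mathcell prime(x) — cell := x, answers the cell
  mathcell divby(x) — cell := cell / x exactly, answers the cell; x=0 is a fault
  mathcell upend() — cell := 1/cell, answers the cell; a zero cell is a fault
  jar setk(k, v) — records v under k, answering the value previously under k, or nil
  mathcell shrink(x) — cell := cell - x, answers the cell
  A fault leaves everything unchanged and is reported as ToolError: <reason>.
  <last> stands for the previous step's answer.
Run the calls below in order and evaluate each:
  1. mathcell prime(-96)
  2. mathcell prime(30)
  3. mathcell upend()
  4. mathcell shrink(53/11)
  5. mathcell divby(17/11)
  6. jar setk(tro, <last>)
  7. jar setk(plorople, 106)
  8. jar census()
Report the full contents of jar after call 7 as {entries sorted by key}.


-> mathcell prime(x: -96)
<- -96
-> mathcell prime(x: 30)
<- 30
-> mathcell upend()
<- 1/30
-> mathcell shrink(x: 53/11)
<- -1579/330
-> mathcell divby(x: 17/11)
<- -1579/510
-> jar setk(k: tro, v: <last>)
<- nil
-> jar setk(k: plorople, v: 106)
<- nil
-> jar census()
<- 4

Answer: {plorople=106, smuwast=dra, tesmap_ox=-737, tro=-1579/510}


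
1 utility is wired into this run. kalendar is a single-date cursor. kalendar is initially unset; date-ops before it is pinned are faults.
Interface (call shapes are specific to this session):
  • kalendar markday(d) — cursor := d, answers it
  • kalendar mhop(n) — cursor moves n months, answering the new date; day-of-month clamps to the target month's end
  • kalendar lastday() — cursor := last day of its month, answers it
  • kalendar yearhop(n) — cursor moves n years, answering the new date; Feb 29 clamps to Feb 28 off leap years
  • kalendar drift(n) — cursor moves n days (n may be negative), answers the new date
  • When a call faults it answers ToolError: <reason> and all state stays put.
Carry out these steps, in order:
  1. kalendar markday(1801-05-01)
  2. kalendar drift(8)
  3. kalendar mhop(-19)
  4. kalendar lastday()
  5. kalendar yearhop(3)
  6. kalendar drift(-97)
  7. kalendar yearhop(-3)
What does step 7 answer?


Then kalendar markday(d='1801-05-01'), yielding 1801-05-01.
I run kalendar drift(n='8'), which returns 1801-05-09.
Invoking kalendar mhop(n='-19'), and see 1799-10-09.
Invoking kalendar lastday, and get 1799-10-31.
I run kalendar yearhop(n='3'), and observe 1802-10-31.
Using kalendar drift(n='-97'), and get 1802-07-26.
Now I run kalendar yearhop(n='-3'), and observe 1799-07-26.

Answer: 1799-07-26


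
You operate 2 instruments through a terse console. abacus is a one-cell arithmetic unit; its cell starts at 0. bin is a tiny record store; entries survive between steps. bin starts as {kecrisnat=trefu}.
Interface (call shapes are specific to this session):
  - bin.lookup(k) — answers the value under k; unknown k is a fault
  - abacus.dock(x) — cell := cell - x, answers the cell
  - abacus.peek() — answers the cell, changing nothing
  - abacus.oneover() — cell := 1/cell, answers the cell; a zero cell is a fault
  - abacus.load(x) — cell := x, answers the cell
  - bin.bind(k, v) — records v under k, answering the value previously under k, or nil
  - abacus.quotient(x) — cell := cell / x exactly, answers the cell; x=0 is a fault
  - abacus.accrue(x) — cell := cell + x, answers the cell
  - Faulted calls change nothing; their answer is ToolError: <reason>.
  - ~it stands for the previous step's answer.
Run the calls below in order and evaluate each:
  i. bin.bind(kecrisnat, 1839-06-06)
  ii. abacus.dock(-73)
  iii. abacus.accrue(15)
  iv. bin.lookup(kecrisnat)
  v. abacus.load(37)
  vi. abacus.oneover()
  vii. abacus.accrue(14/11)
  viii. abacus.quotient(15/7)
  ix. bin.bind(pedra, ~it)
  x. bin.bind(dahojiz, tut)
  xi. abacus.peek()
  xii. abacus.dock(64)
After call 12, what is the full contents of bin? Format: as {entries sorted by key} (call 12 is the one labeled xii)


;; 1. bind(k='kecrisnat', v='1839-06-06') => trefu
;; 2. dock(x='-73') => 73
;; 3. accrue(x='15') => 88
;; 4. lookup(k='kecrisnat') => 1839-06-06
;; 5. load(x='37') => 37
;; 6. oneover() => 1/37
;; 7. accrue(x='14/11') => 529/407
;; 8. quotient(x='15/7') => 3703/6105
;; 9. bind(k='pedra', v='~it') => nil
;; 10. bind(k='dahojiz', v='tut') => nil
;; 11. peek() => 3703/6105
;; 12. dock(x='64') => -387017/6105

Answer: {dahojiz=tut, kecrisnat=1839-06-06, pedra=3703/6105}


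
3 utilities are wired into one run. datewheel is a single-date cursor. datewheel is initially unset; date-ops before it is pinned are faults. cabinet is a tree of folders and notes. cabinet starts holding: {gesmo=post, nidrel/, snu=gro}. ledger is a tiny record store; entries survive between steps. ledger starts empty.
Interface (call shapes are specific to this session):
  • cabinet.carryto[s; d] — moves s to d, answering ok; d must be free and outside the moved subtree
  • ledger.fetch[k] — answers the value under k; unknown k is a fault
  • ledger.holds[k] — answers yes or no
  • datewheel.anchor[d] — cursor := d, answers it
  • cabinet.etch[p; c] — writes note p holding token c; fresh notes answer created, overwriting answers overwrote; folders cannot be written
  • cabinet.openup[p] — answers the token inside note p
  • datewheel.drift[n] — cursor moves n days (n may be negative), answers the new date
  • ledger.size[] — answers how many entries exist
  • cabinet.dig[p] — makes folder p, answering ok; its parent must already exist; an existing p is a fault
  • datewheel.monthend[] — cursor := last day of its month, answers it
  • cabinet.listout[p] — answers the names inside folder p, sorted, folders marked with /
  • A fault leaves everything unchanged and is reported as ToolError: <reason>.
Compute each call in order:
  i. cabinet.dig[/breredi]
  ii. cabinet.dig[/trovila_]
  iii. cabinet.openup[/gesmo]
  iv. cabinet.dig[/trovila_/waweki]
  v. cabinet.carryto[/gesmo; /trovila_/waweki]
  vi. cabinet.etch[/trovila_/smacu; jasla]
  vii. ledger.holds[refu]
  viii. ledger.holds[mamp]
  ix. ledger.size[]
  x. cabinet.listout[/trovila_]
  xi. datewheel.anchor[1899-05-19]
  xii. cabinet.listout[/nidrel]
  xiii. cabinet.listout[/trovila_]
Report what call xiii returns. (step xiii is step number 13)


Answer: [smacu, waweki/]

Derivation:
I try cabinet.dig using p='/breredi', and observe ok.
I invoke cabinet.dig using p='/trovila_', → ok.
Next I call cabinet.openup using p='/gesmo', and get post.
Calling cabinet.dig using p='/trovila_/waweki', and observe ok.
I run cabinet.carryto using s='/gesmo', d='/trovila_/waweki': ToolError: exists.
I invoke cabinet.etch using p='/trovila_/smacu', c='jasla', and see created.
Next I call ledger.holds using k='refu', which returns no.
I run ledger.holds using k='mamp', and observe no.
I use ledger.size: 0.
Calling cabinet.listout using p='/trovila_', → [smacu, waweki/].
I call datewheel.anchor using d='1899-05-19', which returns 1899-05-19.
Using cabinet.listout using p='/nidrel', and get [].
I use cabinet.listout using p='/trovila_': [smacu, waweki/].


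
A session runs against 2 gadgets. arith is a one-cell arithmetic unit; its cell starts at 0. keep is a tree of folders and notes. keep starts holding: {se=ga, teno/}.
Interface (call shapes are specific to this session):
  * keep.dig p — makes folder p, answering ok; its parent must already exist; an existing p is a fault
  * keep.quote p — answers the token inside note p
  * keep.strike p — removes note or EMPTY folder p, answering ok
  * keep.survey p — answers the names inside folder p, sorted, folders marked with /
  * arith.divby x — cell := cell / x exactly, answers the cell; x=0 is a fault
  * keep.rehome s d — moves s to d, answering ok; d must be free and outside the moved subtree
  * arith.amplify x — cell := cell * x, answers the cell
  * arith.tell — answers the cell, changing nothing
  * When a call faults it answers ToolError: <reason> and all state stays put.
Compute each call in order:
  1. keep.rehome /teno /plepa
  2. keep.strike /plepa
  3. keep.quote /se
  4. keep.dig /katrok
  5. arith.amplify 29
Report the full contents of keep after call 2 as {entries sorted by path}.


Answer: {se=ga}

Derivation:
Do: keep.rehome[s=/teno; d=/plepa]
See: ok
Do: keep.strike[p=/plepa]
See: ok
Do: keep.quote[p=/se]
See: ga
Do: keep.dig[p=/katrok]
See: ok
Do: arith.amplify[x=29]
See: 0


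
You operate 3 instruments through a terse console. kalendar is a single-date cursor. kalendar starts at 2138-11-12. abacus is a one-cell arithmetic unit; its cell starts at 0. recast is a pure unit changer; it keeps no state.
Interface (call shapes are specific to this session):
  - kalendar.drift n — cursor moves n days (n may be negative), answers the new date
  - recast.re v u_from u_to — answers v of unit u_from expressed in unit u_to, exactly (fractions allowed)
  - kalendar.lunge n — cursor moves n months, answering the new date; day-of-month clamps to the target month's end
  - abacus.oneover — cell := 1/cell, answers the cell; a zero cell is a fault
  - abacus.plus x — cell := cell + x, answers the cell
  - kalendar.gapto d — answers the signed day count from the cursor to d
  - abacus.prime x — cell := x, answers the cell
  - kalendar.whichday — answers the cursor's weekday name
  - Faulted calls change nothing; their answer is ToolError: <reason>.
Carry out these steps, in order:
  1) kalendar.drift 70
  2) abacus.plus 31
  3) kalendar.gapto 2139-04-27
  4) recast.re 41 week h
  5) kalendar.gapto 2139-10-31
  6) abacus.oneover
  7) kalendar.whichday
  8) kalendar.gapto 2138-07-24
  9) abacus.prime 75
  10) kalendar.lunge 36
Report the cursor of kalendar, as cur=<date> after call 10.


Answer: cur=2142-01-21

Derivation:
Now I run kalendar.drift on n=70, → 2139-01-21.
I try abacus.plus on x=31, giving 31.
Then kalendar.gapto on d=2139-04-27, giving 96.
I try recast.re on v=41, u_from=week, u_to=h, which returns 6888.
I use kalendar.gapto on d=2139-10-31: 283.
Next I call abacus.oneover(), yielding 1/31.
Next I call kalendar.whichday, and observe Wednesday.
I run kalendar.gapto on d=2138-07-24, → -181.
Calling abacus.prime on x=75, and get 75.
Invoking kalendar.lunge on n=36, and see 2142-01-21.


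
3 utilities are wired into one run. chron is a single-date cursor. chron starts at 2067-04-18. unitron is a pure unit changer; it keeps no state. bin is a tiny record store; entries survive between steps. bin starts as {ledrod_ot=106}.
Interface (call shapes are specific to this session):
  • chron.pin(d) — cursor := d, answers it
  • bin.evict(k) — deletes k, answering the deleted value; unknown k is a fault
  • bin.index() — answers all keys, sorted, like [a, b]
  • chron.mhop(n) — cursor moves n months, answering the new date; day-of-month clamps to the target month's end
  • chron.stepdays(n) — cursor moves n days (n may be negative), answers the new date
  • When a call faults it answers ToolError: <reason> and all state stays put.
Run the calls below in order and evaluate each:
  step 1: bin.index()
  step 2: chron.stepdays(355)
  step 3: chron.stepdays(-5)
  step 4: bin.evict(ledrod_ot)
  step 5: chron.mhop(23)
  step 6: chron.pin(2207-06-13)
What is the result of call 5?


% index
= [ledrod_ot]
% stepdays n='355'
= 2068-04-07
% stepdays n='-5'
= 2068-04-02
% evict k='ledrod_ot'
= 106
% mhop n='23'
= 2070-03-02
% pin d='2207-06-13'
= 2207-06-13

Answer: 2070-03-02


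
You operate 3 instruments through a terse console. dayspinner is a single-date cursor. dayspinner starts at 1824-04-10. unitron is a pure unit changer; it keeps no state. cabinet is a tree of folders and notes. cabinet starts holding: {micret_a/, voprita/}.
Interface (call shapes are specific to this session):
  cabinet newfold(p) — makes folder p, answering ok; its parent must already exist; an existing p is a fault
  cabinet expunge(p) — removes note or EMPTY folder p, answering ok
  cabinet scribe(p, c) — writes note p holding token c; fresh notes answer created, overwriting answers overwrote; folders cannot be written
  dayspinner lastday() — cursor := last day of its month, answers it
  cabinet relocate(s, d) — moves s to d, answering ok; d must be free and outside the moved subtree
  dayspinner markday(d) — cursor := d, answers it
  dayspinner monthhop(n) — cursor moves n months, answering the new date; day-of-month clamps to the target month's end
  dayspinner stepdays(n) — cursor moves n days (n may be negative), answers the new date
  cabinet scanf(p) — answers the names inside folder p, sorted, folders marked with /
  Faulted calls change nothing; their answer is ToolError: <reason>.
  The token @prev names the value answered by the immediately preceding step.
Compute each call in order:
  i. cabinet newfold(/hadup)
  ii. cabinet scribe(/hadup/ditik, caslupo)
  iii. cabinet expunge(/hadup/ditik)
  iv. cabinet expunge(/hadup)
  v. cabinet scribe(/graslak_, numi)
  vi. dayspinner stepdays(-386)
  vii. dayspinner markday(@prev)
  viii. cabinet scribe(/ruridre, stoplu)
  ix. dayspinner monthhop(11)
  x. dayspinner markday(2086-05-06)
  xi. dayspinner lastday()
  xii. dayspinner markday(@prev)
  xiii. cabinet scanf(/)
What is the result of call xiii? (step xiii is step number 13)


Answer: [graslak_, micret_a/, ruridre, voprita/]

Derivation:
Act: cabinet newfold[p→/hadup]
Obs: ok
Act: cabinet scribe[p→/hadup/ditik; c→caslupo]
Obs: created
Act: cabinet expunge[p→/hadup/ditik]
Obs: ok
Act: cabinet expunge[p→/hadup]
Obs: ok
Act: cabinet scribe[p→/graslak_; c→numi]
Obs: created
Act: dayspinner stepdays[n→-386]
Obs: 1823-03-21
Act: dayspinner markday[d→@prev]
Obs: 1823-03-21
Act: cabinet scribe[p→/ruridre; c→stoplu]
Obs: created
Act: dayspinner monthhop[n→11]
Obs: 1824-02-21
Act: dayspinner markday[d→2086-05-06]
Obs: 2086-05-06
Act: dayspinner lastday[]
Obs: 2086-05-31
Act: dayspinner markday[d→@prev]
Obs: 2086-05-31
Act: cabinet scanf[p→/]
Obs: [graslak_, micret_a/, ruridre, voprita/]


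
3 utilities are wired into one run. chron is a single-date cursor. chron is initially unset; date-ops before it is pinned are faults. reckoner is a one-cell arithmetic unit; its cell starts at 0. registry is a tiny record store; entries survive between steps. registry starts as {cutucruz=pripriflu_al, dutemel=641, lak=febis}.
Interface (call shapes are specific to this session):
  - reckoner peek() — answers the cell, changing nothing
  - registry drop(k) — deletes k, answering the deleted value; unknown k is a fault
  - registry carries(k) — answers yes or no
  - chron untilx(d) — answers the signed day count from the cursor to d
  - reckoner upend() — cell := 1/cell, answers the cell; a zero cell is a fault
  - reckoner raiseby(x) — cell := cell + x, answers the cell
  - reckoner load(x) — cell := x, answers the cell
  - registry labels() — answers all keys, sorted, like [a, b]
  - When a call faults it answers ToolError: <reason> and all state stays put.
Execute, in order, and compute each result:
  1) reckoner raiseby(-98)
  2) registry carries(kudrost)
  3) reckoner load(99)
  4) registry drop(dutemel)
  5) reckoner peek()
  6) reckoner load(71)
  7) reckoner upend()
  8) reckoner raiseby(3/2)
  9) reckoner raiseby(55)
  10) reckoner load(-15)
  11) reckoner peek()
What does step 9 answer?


Answer: 8025/142

Derivation:
→ reckoner raiseby(x='-98')
← -98
→ registry carries(k='kudrost')
← no
→ reckoner load(x='99')
← 99
→ registry drop(k='dutemel')
← 641
→ reckoner peek()
← 99
→ reckoner load(x='71')
← 71
→ reckoner upend()
← 1/71
→ reckoner raiseby(x='3/2')
← 215/142
→ reckoner raiseby(x='55')
← 8025/142
→ reckoner load(x='-15')
← -15
→ reckoner peek()
← -15


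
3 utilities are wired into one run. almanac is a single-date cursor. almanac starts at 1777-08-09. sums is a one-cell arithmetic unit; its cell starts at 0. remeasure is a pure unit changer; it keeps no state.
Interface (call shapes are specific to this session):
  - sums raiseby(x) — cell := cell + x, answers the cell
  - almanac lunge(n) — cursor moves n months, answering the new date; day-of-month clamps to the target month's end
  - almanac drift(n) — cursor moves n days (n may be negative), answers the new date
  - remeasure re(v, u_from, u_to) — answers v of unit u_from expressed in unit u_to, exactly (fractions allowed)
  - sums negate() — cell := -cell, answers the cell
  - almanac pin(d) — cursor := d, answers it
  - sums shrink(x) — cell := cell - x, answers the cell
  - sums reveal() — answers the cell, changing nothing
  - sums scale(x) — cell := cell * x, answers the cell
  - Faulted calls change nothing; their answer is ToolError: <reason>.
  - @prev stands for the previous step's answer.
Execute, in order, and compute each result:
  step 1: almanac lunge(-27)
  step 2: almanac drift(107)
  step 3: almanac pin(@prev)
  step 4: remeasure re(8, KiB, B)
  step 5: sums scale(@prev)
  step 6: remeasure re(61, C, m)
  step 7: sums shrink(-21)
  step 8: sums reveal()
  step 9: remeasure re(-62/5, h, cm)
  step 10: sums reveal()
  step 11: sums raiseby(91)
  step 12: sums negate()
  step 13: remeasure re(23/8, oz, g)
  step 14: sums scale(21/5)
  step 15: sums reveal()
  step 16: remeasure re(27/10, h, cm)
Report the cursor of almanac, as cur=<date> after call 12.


Answer: cur=1775-08-24

Derivation:
Invoking almanac lunge using n='-27', and observe 1775-05-09.
Now I run almanac drift using n='107', giving 1775-08-24.
I invoke almanac pin using d='@prev', and see 1775-08-24.
I use remeasure re using v='8', u_from='KiB', u_to='B', → 8192.
Then sums scale using x='@prev', yielding 0.
Calling remeasure re using v='61', u_from='C', u_to='m', and get ToolError: incompatible units.
I try sums shrink using x='-21', and get 21.
I use sums reveal, and get 21.
Invoking remeasure re using v='-62/5', u_from='h', u_to='cm', and see ToolError: incompatible units.
Now I run sums reveal(), and observe 21.
I run sums raiseby using x='91', — result: 112.
I invoke sums negate(), yielding -112.
I call remeasure re using v='23/8', u_from='oz', u_to='g', and see 1043262451/12800000.
Calling sums scale using x='21/5', and observe -2352/5.
I run sums reveal(), → -2352/5.
Calling remeasure re using v='27/10', u_from='h', u_to='cm': ToolError: incompatible units.


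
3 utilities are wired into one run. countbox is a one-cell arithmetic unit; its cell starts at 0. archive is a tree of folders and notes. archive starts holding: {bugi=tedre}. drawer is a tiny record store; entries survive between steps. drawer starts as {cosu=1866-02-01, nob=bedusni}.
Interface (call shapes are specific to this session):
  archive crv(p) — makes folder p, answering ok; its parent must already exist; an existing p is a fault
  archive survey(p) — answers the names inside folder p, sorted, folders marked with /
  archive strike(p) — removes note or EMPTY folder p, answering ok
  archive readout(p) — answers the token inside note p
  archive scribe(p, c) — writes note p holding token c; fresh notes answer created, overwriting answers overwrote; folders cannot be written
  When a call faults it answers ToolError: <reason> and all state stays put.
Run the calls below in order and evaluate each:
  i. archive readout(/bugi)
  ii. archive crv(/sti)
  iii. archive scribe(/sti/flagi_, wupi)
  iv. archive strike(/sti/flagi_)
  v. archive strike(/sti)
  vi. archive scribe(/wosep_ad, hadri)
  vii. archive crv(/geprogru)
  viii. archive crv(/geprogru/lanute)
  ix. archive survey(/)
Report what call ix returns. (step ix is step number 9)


Answer: [bugi, geprogru/, wosep_ad]

Derivation:
>> archive readout(p: /bugi)
<< tedre
>> archive crv(p: /sti)
<< ok
>> archive scribe(p: /sti/flagi_, c: wupi)
<< created
>> archive strike(p: /sti/flagi_)
<< ok
>> archive strike(p: /sti)
<< ok
>> archive scribe(p: /wosep_ad, c: hadri)
<< created
>> archive crv(p: /geprogru)
<< ok
>> archive crv(p: /geprogru/lanute)
<< ok
>> archive survey(p: /)
<< [bugi, geprogru/, wosep_ad]
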